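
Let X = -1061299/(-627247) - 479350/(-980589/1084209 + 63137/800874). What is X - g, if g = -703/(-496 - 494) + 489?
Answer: 7825725214584903787894559/13489721971263773730 ≈ 5.8013e+5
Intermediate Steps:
g = 484813/990 (g = -703/(-990) + 489 = -703*(-1/990) + 489 = 703/990 + 489 = 484813/990 ≈ 489.71)
X = 87025902974378328327149/149885799680708597 (X = -1061299*(-1/627247) - 479350/(-980589*1/1084209 + 63137*(1/800874)) = 1061299/627247 - 479350/(-326863/361403 + 63137/800874) = 1061299/627247 - 479350/(-238958177051/289438266222) = 1061299/627247 - 479350*(-289438266222/238958177051) = 1061299/627247 + 138742232913515700/238958177051 = 87025902974378328327149/149885799680708597 ≈ 5.8062e+5)
X - g = 87025902974378328327149/149885799680708597 - 1*484813/990 = 87025902974378328327149/149885799680708597 - 484813/990 = 7825725214584903787894559/13489721971263773730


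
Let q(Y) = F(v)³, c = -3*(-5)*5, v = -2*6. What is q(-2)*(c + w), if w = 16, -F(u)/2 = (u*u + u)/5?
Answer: -1674376704/125 ≈ -1.3395e+7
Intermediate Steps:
v = -12
F(u) = -2*u/5 - 2*u²/5 (F(u) = -2*(u*u + u)/5 = -2*(u² + u)/5 = -2*(u + u²)/5 = -2*(u/5 + u²/5) = -2*u/5 - 2*u²/5)
c = 75 (c = 15*5 = 75)
q(Y) = -18399744/125 (q(Y) = (-⅖*(-12)*(1 - 12))³ = (-⅖*(-12)*(-11))³ = (-264/5)³ = -18399744/125)
q(-2)*(c + w) = -18399744*(75 + 16)/125 = -18399744/125*91 = -1674376704/125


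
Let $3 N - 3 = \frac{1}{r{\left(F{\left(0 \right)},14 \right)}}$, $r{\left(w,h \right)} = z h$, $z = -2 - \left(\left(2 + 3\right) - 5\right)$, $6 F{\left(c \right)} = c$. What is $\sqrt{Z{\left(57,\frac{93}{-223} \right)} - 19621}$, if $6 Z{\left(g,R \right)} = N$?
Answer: $\frac{i \sqrt{138444614}}{84} \approx 140.07 i$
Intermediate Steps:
$F{\left(c \right)} = \frac{c}{6}$
$z = -2$ ($z = -2 - \left(5 - 5\right) = -2 - 0 = -2 + 0 = -2$)
$r{\left(w,h \right)} = - 2 h$
$N = \frac{83}{84}$ ($N = 1 + \frac{1}{3 \left(\left(-2\right) 14\right)} = 1 + \frac{1}{3 \left(-28\right)} = 1 + \frac{1}{3} \left(- \frac{1}{28}\right) = 1 - \frac{1}{84} = \frac{83}{84} \approx 0.9881$)
$Z{\left(g,R \right)} = \frac{83}{504}$ ($Z{\left(g,R \right)} = \frac{1}{6} \cdot \frac{83}{84} = \frac{83}{504}$)
$\sqrt{Z{\left(57,\frac{93}{-223} \right)} - 19621} = \sqrt{\frac{83}{504} - 19621} = \sqrt{- \frac{9888901}{504}} = \frac{i \sqrt{138444614}}{84}$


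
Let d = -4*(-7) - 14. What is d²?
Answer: 196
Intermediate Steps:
d = 14 (d = 28 - 14 = 14)
d² = 14² = 196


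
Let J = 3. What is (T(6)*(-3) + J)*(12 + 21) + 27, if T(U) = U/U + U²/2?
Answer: -1755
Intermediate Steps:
T(U) = 1 + U²/2 (T(U) = 1 + U²*(½) = 1 + U²/2)
(T(6)*(-3) + J)*(12 + 21) + 27 = ((1 + (½)*6²)*(-3) + 3)*(12 + 21) + 27 = ((1 + (½)*36)*(-3) + 3)*33 + 27 = ((1 + 18)*(-3) + 3)*33 + 27 = (19*(-3) + 3)*33 + 27 = (-57 + 3)*33 + 27 = -54*33 + 27 = -1782 + 27 = -1755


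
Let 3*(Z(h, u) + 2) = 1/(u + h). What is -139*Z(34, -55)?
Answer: 17653/63 ≈ 280.21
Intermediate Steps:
Z(h, u) = -2 + 1/(3*(h + u)) (Z(h, u) = -2 + 1/(3*(u + h)) = -2 + 1/(3*(h + u)))
-139*Z(34, -55) = -139*(⅓ - 2*34 - 2*(-55))/(34 - 55) = -139*(⅓ - 68 + 110)/(-21) = -(-139)*127/(21*3) = -139*(-127/63) = 17653/63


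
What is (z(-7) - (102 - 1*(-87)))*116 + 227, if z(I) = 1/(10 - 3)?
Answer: -151763/7 ≈ -21680.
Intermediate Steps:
z(I) = ⅐ (z(I) = 1/7 = ⅐)
(z(-7) - (102 - 1*(-87)))*116 + 227 = (⅐ - (102 - 1*(-87)))*116 + 227 = (⅐ - (102 + 87))*116 + 227 = (⅐ - 1*189)*116 + 227 = (⅐ - 189)*116 + 227 = -1322/7*116 + 227 = -153352/7 + 227 = -151763/7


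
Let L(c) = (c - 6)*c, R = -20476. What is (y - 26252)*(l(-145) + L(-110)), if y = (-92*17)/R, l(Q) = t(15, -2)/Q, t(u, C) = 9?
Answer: -248635321717027/742255 ≈ -3.3497e+8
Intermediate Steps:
l(Q) = 9/Q
L(c) = c*(-6 + c) (L(c) = (-6 + c)*c = c*(-6 + c))
y = 391/5119 (y = -92*17/(-20476) = -1564*(-1/20476) = 391/5119 ≈ 0.076382)
(y - 26252)*(l(-145) + L(-110)) = (391/5119 - 26252)*(9/(-145) - 110*(-6 - 110)) = -134383597*(9*(-1/145) - 110*(-116))/5119 = -134383597*(-9/145 + 12760)/5119 = -134383597/5119*1850191/145 = -248635321717027/742255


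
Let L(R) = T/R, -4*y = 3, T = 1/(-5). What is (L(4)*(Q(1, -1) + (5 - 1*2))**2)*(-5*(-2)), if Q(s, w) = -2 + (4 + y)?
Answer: -289/32 ≈ -9.0313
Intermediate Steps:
T = -1/5 ≈ -0.20000
y = -3/4 (y = -1/4*3 = -3/4 ≈ -0.75000)
Q(s, w) = 5/4 (Q(s, w) = -2 + (4 - 3/4) = -2 + 13/4 = 5/4)
L(R) = -1/(5*R)
(L(4)*(Q(1, -1) + (5 - 1*2))**2)*(-5*(-2)) = ((-1/5/4)*(5/4 + (5 - 1*2))**2)*(-5*(-2)) = ((-1/5*1/4)*(5/4 + (5 - 2))**2)*10 = -(5/4 + 3)**2/20*10 = -(17/4)**2/20*10 = -1/20*289/16*10 = -289/320*10 = -289/32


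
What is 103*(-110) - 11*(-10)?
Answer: -11220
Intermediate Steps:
103*(-110) - 11*(-10) = -11330 + 110 = -11220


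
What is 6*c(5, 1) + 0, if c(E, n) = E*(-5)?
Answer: -150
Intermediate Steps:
c(E, n) = -5*E
6*c(5, 1) + 0 = 6*(-5*5) + 0 = 6*(-25) + 0 = -150 + 0 = -150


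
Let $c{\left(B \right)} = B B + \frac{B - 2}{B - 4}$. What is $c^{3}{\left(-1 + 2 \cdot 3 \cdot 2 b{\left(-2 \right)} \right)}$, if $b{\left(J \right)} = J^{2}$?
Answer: $\frac{858241691872768}{79507} \approx 1.0795 \cdot 10^{10}$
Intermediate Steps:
$c{\left(B \right)} = B^{2} + \frac{-2 + B}{-4 + B}$
$c^{3}{\left(-1 + 2 \cdot 3 \cdot 2 b{\left(-2 \right)} \right)} = \left(\frac{-2 - \left(1 - 2 \cdot 3 \cdot 2 \left(-2\right)^{2}\right) + \left(-1 + 2 \cdot 3 \cdot 2 \left(-2\right)^{2}\right)^{3} - 4 \left(-1 + 2 \cdot 3 \cdot 2 \left(-2\right)^{2}\right)^{2}}{-4 - \left(1 - 2 \cdot 3 \cdot 2 \left(-2\right)^{2}\right)}\right)^{3} = \left(\frac{-2 - \left(1 - 6 \cdot 2 \cdot 4\right) + \left(-1 + 6 \cdot 2 \cdot 4\right)^{3} - 4 \left(-1 + 6 \cdot 2 \cdot 4\right)^{2}}{-4 - \left(1 - 6 \cdot 2 \cdot 4\right)}\right)^{3} = \left(\frac{-2 + \left(-1 + 12 \cdot 4\right) + \left(-1 + 12 \cdot 4\right)^{3} - 4 \left(-1 + 12 \cdot 4\right)^{2}}{-4 + \left(-1 + 12 \cdot 4\right)}\right)^{3} = \left(\frac{-2 + \left(-1 + 48\right) + \left(-1 + 48\right)^{3} - 4 \left(-1 + 48\right)^{2}}{-4 + \left(-1 + 48\right)}\right)^{3} = \left(\frac{-2 + 47 + 47^{3} - 4 \cdot 47^{2}}{-4 + 47}\right)^{3} = \left(\frac{-2 + 47 + 103823 - 8836}{43}\right)^{3} = \left(\frac{1}{43} \cdot 95032\right)^{3} = \left(\frac{95032}{43}\right)^{3} = \frac{858241691872768}{79507}$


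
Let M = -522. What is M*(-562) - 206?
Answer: 293158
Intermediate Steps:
M*(-562) - 206 = -522*(-562) - 206 = 293364 - 206 = 293158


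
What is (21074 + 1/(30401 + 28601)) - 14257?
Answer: 402216635/59002 ≈ 6817.0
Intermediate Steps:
(21074 + 1/(30401 + 28601)) - 14257 = (21074 + 1/59002) - 14257 = 1243408149/59002 - 14257 = 402216635/59002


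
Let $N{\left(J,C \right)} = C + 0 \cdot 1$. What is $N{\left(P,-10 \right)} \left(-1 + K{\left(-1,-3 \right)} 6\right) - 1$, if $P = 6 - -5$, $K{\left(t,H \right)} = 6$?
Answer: $-351$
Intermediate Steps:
$P = 11$ ($P = 6 + 5 = 11$)
$N{\left(J,C \right)} = C$ ($N{\left(J,C \right)} = C + 0 = C$)
$N{\left(P,-10 \right)} \left(-1 + K{\left(-1,-3 \right)} 6\right) - 1 = - 10 \left(-1 + 6 \cdot 6\right) - 1 = - 10 \left(-1 + 36\right) - 1 = \left(-10\right) 35 - 1 = -350 - 1 = -351$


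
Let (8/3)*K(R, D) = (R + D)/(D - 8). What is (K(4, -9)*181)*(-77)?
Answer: -209055/136 ≈ -1537.2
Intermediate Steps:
K(R, D) = 3*(D + R)/(8*(-8 + D)) (K(R, D) = 3*((R + D)/(D - 8))/8 = 3*((D + R)/(-8 + D))/8 = 3*(D + R)/(8*(-8 + D)))
(K(4, -9)*181)*(-77) = ((3*(-9 + 4)/(8*(-8 - 9)))*181)*(-77) = (((3/8)*(-5)/(-17))*181)*(-77) = (((3/8)*(-1/17)*(-5))*181)*(-77) = ((15/136)*181)*(-77) = (2715/136)*(-77) = -209055/136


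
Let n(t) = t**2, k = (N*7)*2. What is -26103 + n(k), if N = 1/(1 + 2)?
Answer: -234731/9 ≈ -26081.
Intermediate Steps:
N = 1/3 ≈ 0.33333
k = 14/3 (k = ((1/3)*7)*2 = (7/3)*2 = 14/3 ≈ 4.6667)
-26103 + n(k) = -26103 + (14/3)**2 = -26103 + 196/9 = -234731/9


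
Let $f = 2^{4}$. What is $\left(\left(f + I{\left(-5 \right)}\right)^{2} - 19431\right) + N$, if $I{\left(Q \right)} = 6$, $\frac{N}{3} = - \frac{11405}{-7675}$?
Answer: $- \frac{29076802}{1535} \approx -18943.0$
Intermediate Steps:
$f = 16$
$N = \frac{6843}{1535}$ ($N = 3 \left(- \frac{11405}{-7675}\right) = 3 \left(\left(-11405\right) \left(- \frac{1}{7675}\right)\right) = 3 \cdot \frac{2281}{1535} = \frac{6843}{1535} \approx 4.458$)
$\left(\left(f + I{\left(-5 \right)}\right)^{2} - 19431\right) + N = \left(\left(16 + 6\right)^{2} - 19431\right) + \frac{6843}{1535} = \left(22^{2} - 19431\right) + \frac{6843}{1535} = \left(484 - 19431\right) + \frac{6843}{1535} = -18947 + \frac{6843}{1535} = - \frac{29076802}{1535}$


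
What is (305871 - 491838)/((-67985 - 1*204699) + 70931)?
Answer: 20663/22417 ≈ 0.92176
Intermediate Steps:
(305871 - 491838)/((-67985 - 1*204699) + 70931) = -185967/((-67985 - 204699) + 70931) = -185967/(-272684 + 70931) = -185967/(-201753) = -185967*(-1/201753) = 20663/22417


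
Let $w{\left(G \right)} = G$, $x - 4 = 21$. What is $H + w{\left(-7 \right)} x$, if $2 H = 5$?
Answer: $- \frac{345}{2} \approx -172.5$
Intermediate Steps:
$x = 25$ ($x = 4 + 21 = 25$)
$H = \frac{5}{2}$ ($H = \frac{1}{2} \cdot 5 = \frac{5}{2} \approx 2.5$)
$H + w{\left(-7 \right)} x = \frac{5}{2} - 175 = - \frac{345}{2}$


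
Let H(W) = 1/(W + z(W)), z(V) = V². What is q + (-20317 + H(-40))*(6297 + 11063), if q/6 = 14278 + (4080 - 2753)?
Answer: -13751769676/39 ≈ -3.5261e+8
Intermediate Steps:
H(W) = 1/(W + W²)
q = 93630 (q = 6*(14278 + (4080 - 2753)) = 6*(14278 + 1327) = 6*15605 = 93630)
q + (-20317 + H(-40))*(6297 + 11063) = 93630 + (-20317 + 1/((-40)*(1 - 40)))*(6297 + 11063) = 93630 + (-20317 - 1/40/(-39))*17360 = 93630 + (-20317 - 1/40*(-1/39))*17360 = 93630 + (-20317 + 1/1560)*17360 = 93630 - 31694519/1560*17360 = 93630 - 13755421246/39 = -13751769676/39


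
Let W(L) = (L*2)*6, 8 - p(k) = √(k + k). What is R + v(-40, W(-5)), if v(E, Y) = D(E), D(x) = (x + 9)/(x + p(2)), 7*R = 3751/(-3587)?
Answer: 38285/50218 ≈ 0.76238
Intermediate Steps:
R = -3751/25109 (R = (3751/(-3587))/7 = (3751*(-1/3587))/7 = (⅐)*(-3751/3587) = -3751/25109 ≈ -0.14939)
p(k) = 8 - √2*√k (p(k) = 8 - √(k + k) = 8 - √(2*k) = 8 - √2*√k)
D(x) = (9 + x)/(6 + x) (D(x) = (x + 9)/(x + (8 - √2*√2)) = (9 + x)/(x + (8 - 2)) = (9 + x)/(x + 6) = (9 + x)/(6 + x))
W(L) = 12*L (W(L) = (2*L)*6 = 12*L)
v(E, Y) = (9 + E)/(6 + E)
R + v(-40, W(-5)) = -3751/25109 + (9 - 40)/(6 - 40) = -3751/25109 - 31/(-34) = -3751/25109 - 1/34*(-31) = -3751/25109 + 31/34 = 38285/50218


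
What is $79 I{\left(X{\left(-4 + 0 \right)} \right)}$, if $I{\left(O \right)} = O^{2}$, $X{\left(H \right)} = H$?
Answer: $1264$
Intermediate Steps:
$79 I{\left(X{\left(-4 + 0 \right)} \right)} = 79 \left(-4 + 0\right)^{2} = 79 \left(-4\right)^{2} = 79 \cdot 16 = 1264$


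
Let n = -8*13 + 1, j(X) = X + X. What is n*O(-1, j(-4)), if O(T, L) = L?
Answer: 824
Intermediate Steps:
j(X) = 2*X
n = -103 (n = -104 + 1 = -103)
n*O(-1, j(-4)) = -206*(-4) = -103*(-8) = 824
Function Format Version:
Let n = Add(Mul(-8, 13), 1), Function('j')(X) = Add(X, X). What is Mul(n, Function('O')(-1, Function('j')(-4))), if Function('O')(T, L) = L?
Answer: 824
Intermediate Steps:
Function('j')(X) = Mul(2, X)
n = -103 (n = Add(-104, 1) = -103)
Mul(n, Function('O')(-1, Function('j')(-4))) = Mul(-103, Mul(2, -4)) = Mul(-103, -8) = 824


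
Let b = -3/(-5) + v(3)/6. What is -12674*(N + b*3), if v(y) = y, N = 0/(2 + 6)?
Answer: -209121/5 ≈ -41824.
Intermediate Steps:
N = 0 (N = 0/8 = 0*(⅛) = 0)
b = 11/10 (b = -3/(-5) + 3/6 = -3*(-⅕) + 3*(⅙) = ⅗ + ½ = 11/10 ≈ 1.1000)
-12674*(N + b*3) = -12674*(0 + (11/10)*3) = -12674*(0 + 33/10) = -12674*33/10 = -209121/5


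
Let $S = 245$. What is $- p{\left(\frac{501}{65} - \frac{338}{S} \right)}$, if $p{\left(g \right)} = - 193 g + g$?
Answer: $\frac{773952}{637} \approx 1215.0$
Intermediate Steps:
$p{\left(g \right)} = - 192 g$
$- p{\left(\frac{501}{65} - \frac{338}{S} \right)} = - \left(-192\right) \left(\frac{501}{65} - \frac{338}{245}\right) = - \frac{\left(-192\right) 4031}{637} = \left(-1\right) \left(- \frac{773952}{637}\right) = \frac{773952}{637}$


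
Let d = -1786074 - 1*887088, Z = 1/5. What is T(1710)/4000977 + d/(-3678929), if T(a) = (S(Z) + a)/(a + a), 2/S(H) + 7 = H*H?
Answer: 636453622438696013/875916718143672564 ≈ 0.72661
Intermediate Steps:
Z = ⅕ ≈ 0.20000
d = -2673162 (d = -1786074 - 887088 = -2673162)
S(H) = 2/(-7 + H²) (S(H) = 2/(-7 + H*H) = 2/(-7 + H²))
T(a) = (-25/87 + a)/(2*a) (T(a) = (2/(-7 + (⅕)²) + a)/(a + a) = (2/(-7 + 1/25) + a)/((2*a)) = (2/(-174/25) + a)*(1/(2*a)) = (2*(-25/174) + a)*(1/(2*a)) = (-25/87 + a)*(1/(2*a)) = (-25/87 + a)/(2*a))
T(1710)/4000977 + d/(-3678929) = ((1/174)*(-25 + 87*1710)/1710)/4000977 - 2673162/(-3678929) = ((1/174)*(1/1710)*(-25 + 148770))*(1/4000977) - 2673162*(-1/3678929) = ((1/174)*(1/1710)*148745)*(1/4000977) + 2673162/3678929 = (29749/59508)*(1/4000977) + 2673162/3678929 = 29749/238090139316 + 2673162/3678929 = 636453622438696013/875916718143672564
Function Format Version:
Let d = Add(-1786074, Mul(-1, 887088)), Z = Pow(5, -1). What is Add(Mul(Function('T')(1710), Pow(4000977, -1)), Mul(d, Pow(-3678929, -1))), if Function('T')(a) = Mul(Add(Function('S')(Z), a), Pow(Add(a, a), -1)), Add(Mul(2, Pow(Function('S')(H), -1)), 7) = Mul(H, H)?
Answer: Rational(636453622438696013, 875916718143672564) ≈ 0.72661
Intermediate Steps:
Z = Rational(1, 5) ≈ 0.20000
d = -2673162 (d = Add(-1786074, -887088) = -2673162)
Function('S')(H) = Mul(2, Pow(Add(-7, Pow(H, 2)), -1)) (Function('S')(H) = Mul(2, Pow(Add(-7, Mul(H, H)), -1)) = Mul(2, Pow(Add(-7, Pow(H, 2)), -1)))
Function('T')(a) = Mul(Rational(1, 2), Pow(a, -1), Add(Rational(-25, 87), a)) (Function('T')(a) = Mul(Add(Mul(2, Pow(Add(-7, Pow(Rational(1, 5), 2)), -1)), a), Pow(Add(a, a), -1)) = Mul(Add(Mul(2, Pow(Add(-7, Rational(1, 25)), -1)), a), Pow(Mul(2, a), -1)) = Mul(Add(Mul(2, Pow(Rational(-174, 25), -1)), a), Mul(Rational(1, 2), Pow(a, -1))) = Mul(Add(Mul(2, Rational(-25, 174)), a), Mul(Rational(1, 2), Pow(a, -1))) = Mul(Add(Rational(-25, 87), a), Mul(Rational(1, 2), Pow(a, -1))) = Mul(Rational(1, 2), Pow(a, -1), Add(Rational(-25, 87), a)))
Add(Mul(Function('T')(1710), Pow(4000977, -1)), Mul(d, Pow(-3678929, -1))) = Add(Mul(Mul(Rational(1, 174), Pow(1710, -1), Add(-25, Mul(87, 1710))), Pow(4000977, -1)), Mul(-2673162, Pow(-3678929, -1))) = Add(Mul(Mul(Rational(1, 174), Rational(1, 1710), Add(-25, 148770)), Rational(1, 4000977)), Mul(-2673162, Rational(-1, 3678929))) = Add(Mul(Mul(Rational(1, 174), Rational(1, 1710), 148745), Rational(1, 4000977)), Rational(2673162, 3678929)) = Add(Mul(Rational(29749, 59508), Rational(1, 4000977)), Rational(2673162, 3678929)) = Add(Rational(29749, 238090139316), Rational(2673162, 3678929)) = Rational(636453622438696013, 875916718143672564)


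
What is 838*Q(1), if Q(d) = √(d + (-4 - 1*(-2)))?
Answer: 838*I ≈ 838.0*I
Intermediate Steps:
Q(d) = √(-2 + d) (Q(d) = √(d + (-4 + 2)) = √(d - 2) = √(-2 + d))
838*Q(1) = 838*√(-2 + 1) = 838*√(-1) = 838*I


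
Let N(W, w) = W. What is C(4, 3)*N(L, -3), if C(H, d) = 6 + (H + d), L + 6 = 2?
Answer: -52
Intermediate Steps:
L = -4 (L = -6 + 2 = -4)
C(H, d) = 6 + H + d
C(4, 3)*N(L, -3) = (6 + 4 + 3)*(-4) = 13*(-4) = -52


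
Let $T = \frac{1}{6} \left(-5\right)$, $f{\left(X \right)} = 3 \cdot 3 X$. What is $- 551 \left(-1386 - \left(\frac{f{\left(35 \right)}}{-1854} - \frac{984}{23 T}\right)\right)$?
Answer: $\frac{18759642989}{23690} \approx 7.9188 \cdot 10^{5}$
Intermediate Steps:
$f{\left(X \right)} = 9 X$
$T = - \frac{5}{6}$ ($T = \frac{1}{6} \left(-5\right) = - \frac{5}{6} \approx -0.83333$)
$- 551 \left(-1386 - \left(\frac{f{\left(35 \right)}}{-1854} - \frac{984}{23 T}\right)\right) = - 551 \left(-1386 - \left(\frac{9 \cdot 35}{-1854} - \frac{984}{23 \left(- \frac{5}{6}\right)}\right)\right) = - 551 \left(-1386 - \left(315 \left(- \frac{1}{1854}\right) - \frac{984}{- \frac{115}{6}}\right)\right) = - 551 \left(-1386 - \left(- \frac{35}{206} - - \frac{5904}{115}\right)\right) = - 551 \left(-1386 - \left(- \frac{35}{206} + \frac{5904}{115}\right)\right) = - 551 \left(-1386 - \frac{1212199}{23690}\right) = \left(-551\right) \left(- \frac{34046539}{23690}\right) = \frac{18759642989}{23690}$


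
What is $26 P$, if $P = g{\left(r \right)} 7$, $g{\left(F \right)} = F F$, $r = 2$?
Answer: $728$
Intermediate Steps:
$g{\left(F \right)} = F^{2}$
$P = 28$ ($P = 2^{2} \cdot 7 = 4 \cdot 7 = 28$)
$26 P = 26 \cdot 28 = 728$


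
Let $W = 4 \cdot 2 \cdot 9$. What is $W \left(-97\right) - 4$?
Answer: $-6988$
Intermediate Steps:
$W = 72$ ($W = 8 \cdot 9 = 72$)
$W \left(-97\right) - 4 = 72 \left(-97\right) - 4 = -6984 - 4 = -6988$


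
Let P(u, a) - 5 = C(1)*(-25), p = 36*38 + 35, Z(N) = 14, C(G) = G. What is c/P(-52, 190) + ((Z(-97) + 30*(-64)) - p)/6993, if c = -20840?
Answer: 2427799/2331 ≈ 1041.5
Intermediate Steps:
p = 1403 (p = 1368 + 35 = 1403)
P(u, a) = -20 (P(u, a) = 5 + 1*(-25) = 5 - 25 = -20)
c/P(-52, 190) + ((Z(-97) + 30*(-64)) - p)/6993 = -20840/(-20) + ((14 + 30*(-64)) - 1*1403)/6993 = -20840*(-1/20) + ((14 - 1920) - 1403)*(1/6993) = 1042 + (-1906 - 1403)*(1/6993) = 1042 - 3309*1/6993 = 1042 - 1103/2331 = 2427799/2331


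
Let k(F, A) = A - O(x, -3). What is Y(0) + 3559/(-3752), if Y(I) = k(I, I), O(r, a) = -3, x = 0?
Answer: 7697/3752 ≈ 2.0514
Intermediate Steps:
k(F, A) = 3 + A (k(F, A) = A - 1*(-3) = A + 3 = 3 + A)
Y(I) = 3 + I
Y(0) + 3559/(-3752) = (3 + 0) + 3559/(-3752) = 3 + 3559*(-1/3752) = 3 - 3559/3752 = 7697/3752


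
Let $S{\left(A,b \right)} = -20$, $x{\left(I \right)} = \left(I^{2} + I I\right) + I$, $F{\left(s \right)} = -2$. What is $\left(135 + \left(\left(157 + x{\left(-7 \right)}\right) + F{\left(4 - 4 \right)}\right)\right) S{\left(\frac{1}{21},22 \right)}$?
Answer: $-7620$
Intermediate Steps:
$x{\left(I \right)} = I + 2 I^{2}$ ($x{\left(I \right)} = \left(I^{2} + I^{2}\right) + I = 2 I^{2} + I = I + 2 I^{2}$)
$\left(135 + \left(\left(157 + x{\left(-7 \right)}\right) + F{\left(4 - 4 \right)}\right)\right) S{\left(\frac{1}{21},22 \right)} = \left(135 + \left(\left(157 - 7 \left(1 + 2 \left(-7\right)\right)\right) - 2\right)\right) \left(-20\right) = \left(135 + \left(\left(157 - 7 \left(1 - 14\right)\right) - 2\right)\right) \left(-20\right) = \left(135 + \left(\left(157 - -91\right) - 2\right)\right) \left(-20\right) = \left(135 + \left(\left(157 + 91\right) - 2\right)\right) \left(-20\right) = \left(135 + \left(248 - 2\right)\right) \left(-20\right) = \left(135 + 246\right) \left(-20\right) = 381 \left(-20\right) = -7620$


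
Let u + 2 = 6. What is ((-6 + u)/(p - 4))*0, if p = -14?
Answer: 0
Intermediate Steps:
u = 4 (u = -2 + 6 = 4)
((-6 + u)/(p - 4))*0 = ((-6 + 4)/(-14 - 4))*0 = -2/(-18)*0 = -2*(-1/18)*0 = (⅑)*0 = 0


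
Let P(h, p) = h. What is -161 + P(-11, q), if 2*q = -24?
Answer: -172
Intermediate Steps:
q = -12 (q = (½)*(-24) = -12)
-161 + P(-11, q) = -161 - 11 = -172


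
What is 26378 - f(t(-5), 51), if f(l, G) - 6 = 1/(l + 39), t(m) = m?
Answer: 896647/34 ≈ 26372.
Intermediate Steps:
f(l, G) = 6 + 1/(39 + l) (f(l, G) = 6 + 1/(l + 39) = 6 + 1/(39 + l))
26378 - f(t(-5), 51) = 26378 - (235 + 6*(-5))/(39 - 5) = 26378 - (235 - 30)/34 = 26378 - 205/34 = 896647/34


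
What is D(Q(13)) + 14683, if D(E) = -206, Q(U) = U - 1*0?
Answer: 14477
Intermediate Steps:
Q(U) = U (Q(U) = U + 0 = U)
D(Q(13)) + 14683 = -206 + 14683 = 14477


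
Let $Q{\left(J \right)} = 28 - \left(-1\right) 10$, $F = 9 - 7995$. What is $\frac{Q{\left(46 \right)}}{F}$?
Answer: $- \frac{19}{3993} \approx -0.0047583$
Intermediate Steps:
$F = -7986$ ($F = 9 - 7995 = -7986$)
$Q{\left(J \right)} = 38$ ($Q{\left(J \right)} = 28 - -10 = 28 + 10 = 38$)
$\frac{Q{\left(46 \right)}}{F} = \frac{38}{-7986} = 38 \left(- \frac{1}{7986}\right) = - \frac{19}{3993}$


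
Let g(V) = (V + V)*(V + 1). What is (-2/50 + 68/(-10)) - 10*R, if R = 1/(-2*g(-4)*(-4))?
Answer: -16541/2400 ≈ -6.8921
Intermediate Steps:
g(V) = 2*V*(1 + V) (g(V) = (2*V)*(1 + V) = 2*V*(1 + V))
R = 1/192 (R = 1/(-4*(-4)*(1 - 4)*(-4)) = 1/(-4*(-4)*(-3)*(-4)) = 1/(-2*24*(-4)) = 1/(-48*(-4)) = 1/192 ≈ 0.0052083)
(-2/50 + 68/(-10)) - 10*R = (-2/50 + 68/(-10)) - 10*1/192 = (-2*1/50 + 68*(-1/10)) - 5/96 = (-1/25 - 34/5) - 5/96 = -171/25 - 5/96 = -16541/2400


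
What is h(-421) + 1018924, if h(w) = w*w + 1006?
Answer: 1197171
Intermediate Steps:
h(w) = 1006 + w² (h(w) = w² + 1006 = 1006 + w²)
h(-421) + 1018924 = (1006 + (-421)²) + 1018924 = (1006 + 177241) + 1018924 = 178247 + 1018924 = 1197171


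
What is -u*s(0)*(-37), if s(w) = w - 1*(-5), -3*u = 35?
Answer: -6475/3 ≈ -2158.3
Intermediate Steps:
u = -35/3 (u = -⅓*35 = -35/3 ≈ -11.667)
s(w) = 5 + w (s(w) = w + 5 = 5 + w)
-u*s(0)*(-37) = -(-35*(5 + 0)/3)*(-37) = -(-35/3*5)*(-37) = -(-175)*(-37)/3 = -1*6475/3 = -6475/3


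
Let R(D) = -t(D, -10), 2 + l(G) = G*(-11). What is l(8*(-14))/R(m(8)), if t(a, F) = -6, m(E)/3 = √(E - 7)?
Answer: 205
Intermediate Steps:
m(E) = 3*√(-7 + E) (m(E) = 3*√(E - 7) = 3*√(-7 + E))
l(G) = -2 - 11*G (l(G) = -2 + G*(-11) = -2 - 11*G)
R(D) = 6 (R(D) = -1*(-6) = 6)
l(8*(-14))/R(m(8)) = (-2 - 88*(-14))/6 = (-2 - 11*(-112))*(⅙) = (-2 + 1232)*(⅙) = 1230*(⅙) = 205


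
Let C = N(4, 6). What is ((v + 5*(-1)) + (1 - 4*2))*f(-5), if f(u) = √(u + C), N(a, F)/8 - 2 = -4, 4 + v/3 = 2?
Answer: -18*I*√21 ≈ -82.486*I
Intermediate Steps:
v = -6 (v = -12 + 3*2 = -12 + 6 = -6)
N(a, F) = -16 (N(a, F) = 16 + 8*(-4) = 16 - 32 = -16)
C = -16
f(u) = √(-16 + u) (f(u) = √(u - 16) = √(-16 + u))
((v + 5*(-1)) + (1 - 4*2))*f(-5) = ((-6 + 5*(-1)) + (1 - 4*2))*√(-16 - 5) = ((-6 - 5) + (1 - 8))*√(-21) = (-11 - 7)*(I*√21) = -18*I*√21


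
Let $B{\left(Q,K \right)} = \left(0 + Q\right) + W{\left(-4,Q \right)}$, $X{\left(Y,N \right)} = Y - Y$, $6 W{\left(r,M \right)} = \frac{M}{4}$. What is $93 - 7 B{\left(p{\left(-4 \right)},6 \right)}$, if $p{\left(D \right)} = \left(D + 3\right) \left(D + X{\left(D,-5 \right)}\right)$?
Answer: $\frac{383}{6} \approx 63.833$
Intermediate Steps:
$W{\left(r,M \right)} = \frac{M}{24}$ ($W{\left(r,M \right)} = \frac{M \frac{1}{4}}{6} = \frac{\frac{1}{4} M}{6} = \frac{M}{24}$)
$X{\left(Y,N \right)} = 0$
$p{\left(D \right)} = D \left(3 + D\right)$ ($p{\left(D \right)} = \left(D + 3\right) \left(D + 0\right) = \left(3 + D\right) D = D \left(3 + D\right)$)
$B{\left(Q,K \right)} = \frac{25 Q}{24}$ ($B{\left(Q,K \right)} = \left(0 + Q\right) + \frac{Q}{24} = Q + \frac{Q}{24} = \frac{25 Q}{24}$)
$93 - 7 B{\left(p{\left(-4 \right)},6 \right)} = 93 - 7 \frac{25 \left(- 4 \left(3 - 4\right)\right)}{24} = 93 - 7 \frac{25 \left(\left(-4\right) \left(-1\right)\right)}{24} = 93 - 7 \cdot \frac{25}{24} \cdot 4 = 93 - \frac{175}{6} = \frac{383}{6}$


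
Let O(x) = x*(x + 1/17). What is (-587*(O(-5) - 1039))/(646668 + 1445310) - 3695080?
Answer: -131410433038439/35563626 ≈ -3.6951e+6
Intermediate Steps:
O(x) = x*(1/17 + x) (O(x) = x*(x + 1/17) = x*(1/17 + x))
(-587*(O(-5) - 1039))/(646668 + 1445310) - 3695080 = (-587*(-5*(1/17 - 5) - 1039))/(646668 + 1445310) - 3695080 = -587*(-5*(-84/17) - 1039)/2091978 - 3695080 = -587*(420/17 - 1039)*(1/2091978) - 3695080 = -587*(-17243/17)*(1/2091978) - 3695080 = (10121641/17)*(1/2091978) - 3695080 = 10121641/35563626 - 3695080 = -131410433038439/35563626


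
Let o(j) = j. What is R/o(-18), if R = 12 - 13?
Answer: 1/18 ≈ 0.055556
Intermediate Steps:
R = -1
R/o(-18) = -1/(-18) = -1/18*(-1) = 1/18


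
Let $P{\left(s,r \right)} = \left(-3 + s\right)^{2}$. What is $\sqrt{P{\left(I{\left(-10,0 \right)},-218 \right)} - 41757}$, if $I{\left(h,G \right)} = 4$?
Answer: $2 i \sqrt{10439} \approx 204.34 i$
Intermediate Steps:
$\sqrt{P{\left(I{\left(-10,0 \right)},-218 \right)} - 41757} = \sqrt{\left(-3 + 4\right)^{2} - 41757} = \sqrt{1^{2} - 41757} = \sqrt{1 - 41757} = \sqrt{-41756} = 2 i \sqrt{10439}$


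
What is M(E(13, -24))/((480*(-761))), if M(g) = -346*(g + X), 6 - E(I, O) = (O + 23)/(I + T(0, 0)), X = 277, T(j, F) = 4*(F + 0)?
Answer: 7958/29679 ≈ 0.26814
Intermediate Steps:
T(j, F) = 4*F
E(I, O) = 6 - (23 + O)/I (E(I, O) = 6 - (O + 23)/(I + 4*0) = 6 - (23 + O)/(I + 0) = 6 - (23 + O)/I)
M(g) = -95842 - 346*g (M(g) = -346*(g + 277) = -346*(277 + g) = -95842 - 346*g)
M(E(13, -24))/((480*(-761))) = (-95842 - 346*(-23 - 1*(-24) + 6*13)/13)/((480*(-761))) = (-95842 - 346*(-23 + 24 + 78)/13)/(-365280) = (-95842 - 346*79/13)*(-1/365280) = (-95842 - 27334/13)*(-1/365280) = -1273280/13*(-1/365280) = 7958/29679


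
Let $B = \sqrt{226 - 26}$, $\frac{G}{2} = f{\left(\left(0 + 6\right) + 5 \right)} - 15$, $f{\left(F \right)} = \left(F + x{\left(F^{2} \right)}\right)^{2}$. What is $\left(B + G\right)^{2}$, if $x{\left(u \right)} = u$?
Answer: $1212293324 + 696360 \sqrt{2} \approx 1.2133 \cdot 10^{9}$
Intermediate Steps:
$f{\left(F \right)} = \left(F + F^{2}\right)^{2}$
$G = 34818$ ($G = 2 \left(\left(\left(0 + 6\right) + 5\right)^{2} \left(1 + \left(\left(0 + 6\right) + 5\right)\right)^{2} - 15\right) = 2 \left(\left(6 + 5\right)^{2} \left(1 + \left(6 + 5\right)\right)^{2} - 15\right) = 2 \left(11^{2} \left(1 + 11\right)^{2} - 15\right) = 2 \left(121 \cdot 12^{2} - 15\right) = 2 \left(121 \cdot 144 - 15\right) = 2 \left(17424 - 15\right) = 2 \cdot 17409 = 34818$)
$B = 10 \sqrt{2}$ ($B = \sqrt{200} = 10 \sqrt{2} \approx 14.142$)
$\left(B + G\right)^{2} = \left(10 \sqrt{2} + 34818\right)^{2} = \left(34818 + 10 \sqrt{2}\right)^{2}$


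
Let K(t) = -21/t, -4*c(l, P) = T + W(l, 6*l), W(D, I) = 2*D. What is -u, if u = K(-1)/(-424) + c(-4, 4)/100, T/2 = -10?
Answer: -217/10600 ≈ -0.020472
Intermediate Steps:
T = -20 (T = 2*(-10) = -20)
c(l, P) = 5 - l/2 (c(l, P) = -(-20 + 2*l)/4 = 5 - l/2)
u = 217/10600 (u = -21/(-1)/(-424) + (5 - 1/2*(-4))/100 = -21*(-1)*(-1/424) + (5 + 2)*(1/100) = 21*(-1/424) + 7*(1/100) = -21/424 + 7/100 = 217/10600 ≈ 0.020472)
-u = -1*217/10600 = -217/10600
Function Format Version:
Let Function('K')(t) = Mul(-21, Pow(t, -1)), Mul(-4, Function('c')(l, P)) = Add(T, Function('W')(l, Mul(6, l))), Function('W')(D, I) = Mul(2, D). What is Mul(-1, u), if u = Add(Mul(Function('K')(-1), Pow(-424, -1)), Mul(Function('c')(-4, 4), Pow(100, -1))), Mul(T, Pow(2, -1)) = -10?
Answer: Rational(-217, 10600) ≈ -0.020472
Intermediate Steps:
T = -20 (T = Mul(2, -10) = -20)
Function('c')(l, P) = Add(5, Mul(Rational(-1, 2), l)) (Function('c')(l, P) = Mul(Rational(-1, 4), Add(-20, Mul(2, l))) = Add(5, Mul(Rational(-1, 2), l)))
u = Rational(217, 10600) (u = Add(Mul(Mul(-21, Pow(-1, -1)), Pow(-424, -1)), Mul(Add(5, Mul(Rational(-1, 2), -4)), Pow(100, -1))) = Add(Mul(Mul(-21, -1), Rational(-1, 424)), Mul(Add(5, 2), Rational(1, 100))) = Add(Mul(21, Rational(-1, 424)), Mul(7, Rational(1, 100))) = Add(Rational(-21, 424), Rational(7, 100)) = Rational(217, 10600) ≈ 0.020472)
Mul(-1, u) = Mul(-1, Rational(217, 10600)) = Rational(-217, 10600)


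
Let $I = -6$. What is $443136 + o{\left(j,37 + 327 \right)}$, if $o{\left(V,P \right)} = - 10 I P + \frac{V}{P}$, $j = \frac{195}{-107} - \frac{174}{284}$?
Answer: $\frac{2571603668217}{5530616} \approx 4.6498 \cdot 10^{5}$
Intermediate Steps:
$j = - \frac{36999}{15194}$ ($j = 195 \left(- \frac{1}{107}\right) - \frac{87}{142} = - \frac{195}{107} - \frac{87}{142} = - \frac{36999}{15194} \approx -2.4351$)
$o{\left(V,P \right)} = 60 P + \frac{V}{P}$ ($o{\left(V,P \right)} = \left(-10\right) \left(-6\right) P + \frac{V}{P} = 60 P + \frac{V}{P}$)
$443136 + o{\left(j,37 + 327 \right)} = 443136 - \left(- 60 \left(37 + 327\right) + \frac{36999}{15194 \left(37 + 327\right)}\right) = 443136 + \left(60 \cdot 364 - \frac{36999}{15194 \cdot 364}\right) = 443136 + \left(21840 - \frac{36999}{5530616}\right) = 443136 + \frac{120788616441}{5530616} = \frac{2571603668217}{5530616}$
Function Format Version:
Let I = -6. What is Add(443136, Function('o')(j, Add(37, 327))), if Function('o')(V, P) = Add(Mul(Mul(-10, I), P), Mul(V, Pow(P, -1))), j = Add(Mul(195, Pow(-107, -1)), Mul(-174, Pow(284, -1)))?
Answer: Rational(2571603668217, 5530616) ≈ 4.6498e+5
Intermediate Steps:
j = Rational(-36999, 15194) (j = Add(Mul(195, Rational(-1, 107)), Mul(-174, Rational(1, 284))) = Add(Rational(-195, 107), Rational(-87, 142)) = Rational(-36999, 15194) ≈ -2.4351)
Function('o')(V, P) = Add(Mul(60, P), Mul(V, Pow(P, -1))) (Function('o')(V, P) = Add(Mul(Mul(-10, -6), P), Mul(V, Pow(P, -1))) = Add(Mul(60, P), Mul(V, Pow(P, -1))))
Add(443136, Function('o')(j, Add(37, 327))) = Add(443136, Add(Mul(60, Add(37, 327)), Mul(Rational(-36999, 15194), Pow(Add(37, 327), -1)))) = Add(443136, Add(Mul(60, 364), Mul(Rational(-36999, 15194), Pow(364, -1)))) = Add(443136, Add(21840, Mul(Rational(-36999, 15194), Rational(1, 364)))) = Add(443136, Add(21840, Rational(-36999, 5530616))) = Add(443136, Rational(120788616441, 5530616)) = Rational(2571603668217, 5530616)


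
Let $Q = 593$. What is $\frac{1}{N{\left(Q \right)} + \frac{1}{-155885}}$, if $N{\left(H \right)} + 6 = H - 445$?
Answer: $\frac{155885}{22135669} \approx 0.0070423$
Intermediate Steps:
$N{\left(H \right)} = -451 + H$ ($N{\left(H \right)} = -6 + \left(H - 445\right) = -6 + \left(-445 + H\right) = -451 + H$)
$\frac{1}{N{\left(Q \right)} + \frac{1}{-155885}} = \frac{1}{\left(-451 + 593\right) + \frac{1}{-155885}} = \frac{1}{142 - \frac{1}{155885}} = \frac{1}{\frac{22135669}{155885}} = \frac{155885}{22135669}$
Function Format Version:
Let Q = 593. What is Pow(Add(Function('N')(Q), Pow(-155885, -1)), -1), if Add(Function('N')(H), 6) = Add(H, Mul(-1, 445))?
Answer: Rational(155885, 22135669) ≈ 0.0070423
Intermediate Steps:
Function('N')(H) = Add(-451, H) (Function('N')(H) = Add(-6, Add(H, Mul(-1, 445))) = Add(-6, Add(H, -445)) = Add(-6, Add(-445, H)) = Add(-451, H))
Pow(Add(Function('N')(Q), Pow(-155885, -1)), -1) = Pow(Add(Add(-451, 593), Pow(-155885, -1)), -1) = Pow(Add(142, Rational(-1, 155885)), -1) = Pow(Rational(22135669, 155885), -1) = Rational(155885, 22135669)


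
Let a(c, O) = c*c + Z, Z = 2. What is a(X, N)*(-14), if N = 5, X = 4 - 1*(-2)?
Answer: -532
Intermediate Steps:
X = 6 (X = 4 + 2 = 6)
a(c, O) = 2 + c**2 (a(c, O) = c*c + 2 = c**2 + 2 = 2 + c**2)
a(X, N)*(-14) = (2 + 6**2)*(-14) = (2 + 36)*(-14) = 38*(-14) = -532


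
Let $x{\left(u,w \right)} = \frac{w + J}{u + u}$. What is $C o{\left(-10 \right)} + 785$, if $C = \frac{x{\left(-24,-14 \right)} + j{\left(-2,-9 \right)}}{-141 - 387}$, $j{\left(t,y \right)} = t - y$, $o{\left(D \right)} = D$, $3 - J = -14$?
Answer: $\frac{1105465}{1408} \approx 785.13$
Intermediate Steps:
$J = 17$ ($J = 3 - -14 = 3 + 14 = 17$)
$x{\left(u,w \right)} = \frac{17 + w}{2 u}$ ($x{\left(u,w \right)} = \frac{w + 17}{u + u} = \frac{17 + w}{2 u}$)
$C = - \frac{37}{2816}$ ($C = \frac{\frac{17 - 14}{2 \left(-24\right)} - -7}{-141 - 387} = \frac{\frac{1}{2} \left(- \frac{1}{24}\right) 3 + \left(-2 + 9\right)}{-528} = \left(- \frac{1}{16} + 7\right) \left(- \frac{1}{528}\right) = \frac{111}{16} \left(- \frac{1}{528}\right) = - \frac{37}{2816} \approx -0.013139$)
$C o{\left(-10 \right)} + 785 = \left(- \frac{37}{2816}\right) \left(-10\right) + 785 = \frac{185}{1408} + 785 = \frac{1105465}{1408}$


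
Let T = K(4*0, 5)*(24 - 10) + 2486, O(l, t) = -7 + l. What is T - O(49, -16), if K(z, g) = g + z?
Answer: 2514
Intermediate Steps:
T = 2556 (T = (5 + 4*0)*(24 - 10) + 2486 = (5 + 0)*14 + 2486 = 5*14 + 2486 = 70 + 2486 = 2556)
T - O(49, -16) = 2556 - (-7 + 49) = 2556 - 1*42 = 2556 - 42 = 2514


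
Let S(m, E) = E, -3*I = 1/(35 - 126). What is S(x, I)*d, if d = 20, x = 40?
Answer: 20/273 ≈ 0.073260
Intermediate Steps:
I = 1/273 (I = -1/(3*(35 - 126)) = -1/3/(-91) = -1/3*(-1/91) = 1/273 ≈ 0.0036630)
S(x, I)*d = (1/273)*20 = 20/273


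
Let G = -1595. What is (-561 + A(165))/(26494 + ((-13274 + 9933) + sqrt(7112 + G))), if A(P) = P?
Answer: -2292147/134013973 + 297*sqrt(613)/134013973 ≈ -0.017049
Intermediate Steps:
(-561 + A(165))/(26494 + ((-13274 + 9933) + sqrt(7112 + G))) = (-561 + 165)/(26494 + ((-13274 + 9933) + sqrt(7112 - 1595))) = -396/(26494 + (-3341 + sqrt(5517))) = -396/(26494 + (-3341 + 3*sqrt(613))) = -396/(23153 + 3*sqrt(613))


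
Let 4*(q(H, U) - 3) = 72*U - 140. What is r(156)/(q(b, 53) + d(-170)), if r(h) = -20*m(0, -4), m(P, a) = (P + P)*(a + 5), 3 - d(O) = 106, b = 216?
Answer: 0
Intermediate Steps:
q(H, U) = -32 + 18*U (q(H, U) = 3 + (72*U - 140)/4 = 3 + (-140 + 72*U)/4 = 3 + (-35 + 18*U) = -32 + 18*U)
d(O) = -103 (d(O) = 3 - 1*106 = 3 - 106 = -103)
m(P, a) = 2*P*(5 + a) (m(P, a) = (2*P)*(5 + a) = 2*P*(5 + a))
r(h) = 0 (r(h) = -40*0*(5 - 4) = -40*0 = -20*0 = 0)
r(156)/(q(b, 53) + d(-170)) = 0/((-32 + 18*53) - 103) = 0/((-32 + 954) - 103) = 0/(922 - 103) = 0/819 = 0*(1/819) = 0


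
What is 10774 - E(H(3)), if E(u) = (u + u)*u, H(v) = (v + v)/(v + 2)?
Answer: 269278/25 ≈ 10771.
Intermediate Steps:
H(v) = 2*v/(2 + v) (H(v) = (2*v)/(2 + v) = 2*v/(2 + v))
E(u) = 2*u² (E(u) = (2*u)*u = 2*u²)
10774 - E(H(3)) = 10774 - 2*(2*3/(2 + 3))² = 10774 - 2*(2*3/5)² = 10774 - 2*(2*3*(⅕))² = 10774 - 2*(6/5)² = 10774 - 2*36/25 = 10774 - 1*72/25 = 10774 - 72/25 = 269278/25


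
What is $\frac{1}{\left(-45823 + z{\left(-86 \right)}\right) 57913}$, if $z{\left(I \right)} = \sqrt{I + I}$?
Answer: $- \frac{45823}{121602677025413} - \frac{2 i \sqrt{43}}{121602677025413} \approx -3.7683 \cdot 10^{-10} - 1.0785 \cdot 10^{-13} i$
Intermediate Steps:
$z{\left(I \right)} = \sqrt{2} \sqrt{I}$ ($z{\left(I \right)} = \sqrt{2 I} = \sqrt{2} \sqrt{I}$)
$\frac{1}{\left(-45823 + z{\left(-86 \right)}\right) 57913} = \frac{1}{\left(-45823 + \sqrt{2} \sqrt{-86}\right) 57913} = \frac{1}{-45823 + \sqrt{2} i \sqrt{86}} \cdot \frac{1}{57913} = \frac{1}{-45823 + 2 i \sqrt{43}} \cdot \frac{1}{57913} = \frac{1}{57913 \left(-45823 + 2 i \sqrt{43}\right)}$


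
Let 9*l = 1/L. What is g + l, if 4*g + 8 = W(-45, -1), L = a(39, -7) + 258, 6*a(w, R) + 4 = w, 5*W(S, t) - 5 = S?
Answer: -18994/4749 ≈ -3.9996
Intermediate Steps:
W(S, t) = 1 + S/5
a(w, R) = -⅔ + w/6
L = 1583/6 (L = (-⅔ + (⅙)*39) + 258 = (-⅔ + 13/2) + 258 = 35/6 + 258 = 1583/6 ≈ 263.83)
g = -4 (g = -2 + (1 + (⅕)*(-45))/4 = -2 + (1 - 9)/4 = -2 + (¼)*(-8) = -2 - 2 = -4)
l = 2/4749 (l = 1/(9*(1583/6)) = (⅑)*(6/1583) = 2/4749 ≈ 0.00042114)
g + l = -4 + 2/4749 = -18994/4749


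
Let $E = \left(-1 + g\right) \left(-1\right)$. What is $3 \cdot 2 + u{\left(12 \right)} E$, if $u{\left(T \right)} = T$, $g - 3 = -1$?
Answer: $-6$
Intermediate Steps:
$g = 2$ ($g = 3 - 1 = 2$)
$E = -1$ ($E = \left(-1 + 2\right) \left(-1\right) = 1 \left(-1\right) = -1$)
$3 \cdot 2 + u{\left(12 \right)} E = 3 \cdot 2 + 12 \left(-1\right) = 6 - 12 = -6$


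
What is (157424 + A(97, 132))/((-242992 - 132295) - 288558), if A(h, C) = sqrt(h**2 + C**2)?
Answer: -157424/663845 - sqrt(26833)/663845 ≈ -0.23739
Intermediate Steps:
A(h, C) = sqrt(C**2 + h**2)
(157424 + A(97, 132))/((-242992 - 132295) - 288558) = (157424 + sqrt(132**2 + 97**2))/((-242992 - 132295) - 288558) = (157424 + sqrt(17424 + 9409))/(-375287 - 288558) = (157424 + sqrt(26833))/(-663845) = (157424 + sqrt(26833))*(-1/663845) = -157424/663845 - sqrt(26833)/663845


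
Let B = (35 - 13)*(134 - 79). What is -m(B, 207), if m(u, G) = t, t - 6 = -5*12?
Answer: 54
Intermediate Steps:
B = 1210 (B = 22*55 = 1210)
t = -54 (t = 6 - 5*12 = 6 - 60 = -54)
m(u, G) = -54
-m(B, 207) = -1*(-54) = 54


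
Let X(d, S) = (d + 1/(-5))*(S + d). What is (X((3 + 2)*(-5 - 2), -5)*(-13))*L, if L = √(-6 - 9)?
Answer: -18304*I*√15 ≈ -70891.0*I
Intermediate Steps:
L = I*√15 (L = √(-15) = I*√15 ≈ 3.873*I)
X(d, S) = (-⅕ + d)*(S + d) (X(d, S) = (d - ⅕)*(S + d) = (-⅕ + d)*(S + d))
(X((3 + 2)*(-5 - 2), -5)*(-13))*L = ((((3 + 2)*(-5 - 2))² - ⅕*(-5) - (3 + 2)*(-5 - 2)/5 - 5*(3 + 2)*(-5 - 2))*(-13))*(I*√15) = (((5*(-7))² + 1 - (-7) - 25*(-7))*(-13))*(I*√15) = (((-35)² + 1 - ⅕*(-35) - 5*(-35))*(-13))*(I*√15) = ((1225 + 1 + 7 + 175)*(-13))*(I*√15) = (1408*(-13))*(I*√15) = -18304*I*√15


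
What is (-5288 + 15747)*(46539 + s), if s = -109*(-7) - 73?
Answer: 493968111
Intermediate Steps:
s = 690 (s = 763 - 73 = 690)
(-5288 + 15747)*(46539 + s) = (-5288 + 15747)*(46539 + 690) = 10459*47229 = 493968111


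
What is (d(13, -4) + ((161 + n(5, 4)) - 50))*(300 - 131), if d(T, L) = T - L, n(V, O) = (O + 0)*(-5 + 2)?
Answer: 19604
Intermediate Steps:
n(V, O) = -3*O (n(V, O) = O*(-3) = -3*O)
(d(13, -4) + ((161 + n(5, 4)) - 50))*(300 - 131) = ((13 - 1*(-4)) + ((161 - 3*4) - 50))*(300 - 131) = ((13 + 4) + ((161 - 12) - 50))*169 = (17 + (149 - 50))*169 = (17 + 99)*169 = 116*169 = 19604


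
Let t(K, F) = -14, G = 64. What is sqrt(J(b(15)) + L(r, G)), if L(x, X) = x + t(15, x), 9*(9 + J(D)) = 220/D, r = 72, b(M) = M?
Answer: sqrt(4101)/9 ≈ 7.1154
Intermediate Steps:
J(D) = -9 + 220/(9*D) (J(D) = -9 + (220/D)/9 = -9 + 220/(9*D))
L(x, X) = -14 + x (L(x, X) = x - 14 = -14 + x)
sqrt(J(b(15)) + L(r, G)) = sqrt((-9 + (220/9)/15) + (-14 + 72)) = sqrt((-9 + (220/9)*(1/15)) + 58) = sqrt((-9 + 44/27) + 58) = sqrt(-199/27 + 58) = sqrt(1367/27) = sqrt(4101)/9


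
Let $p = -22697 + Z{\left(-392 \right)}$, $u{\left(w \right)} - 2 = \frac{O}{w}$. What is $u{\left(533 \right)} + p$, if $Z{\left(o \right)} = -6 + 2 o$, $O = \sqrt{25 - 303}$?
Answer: $-23485 + \frac{i \sqrt{278}}{533} \approx -23485.0 + 0.031282 i$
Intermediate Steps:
$O = i \sqrt{278}$ ($O = \sqrt{-278} = i \sqrt{278} \approx 16.673 i$)
$u{\left(w \right)} = 2 + \frac{i \sqrt{278}}{w}$
$p = -23487$ ($p = -22697 + \left(-6 + 2 \left(-392\right)\right) = -22697 - 790 = -23487$)
$u{\left(533 \right)} + p = \left(2 + \frac{i \sqrt{278}}{533}\right) - 23487 = -23485 + \frac{i \sqrt{278}}{533}$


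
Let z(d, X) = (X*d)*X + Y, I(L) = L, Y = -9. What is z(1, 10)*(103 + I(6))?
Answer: 9919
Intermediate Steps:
z(d, X) = -9 + d*X**2 (z(d, X) = (X*d)*X - 9 = d*X**2 - 9 = -9 + d*X**2)
z(1, 10)*(103 + I(6)) = (-9 + 1*10**2)*(103 + 6) = (-9 + 1*100)*109 = (-9 + 100)*109 = 91*109 = 9919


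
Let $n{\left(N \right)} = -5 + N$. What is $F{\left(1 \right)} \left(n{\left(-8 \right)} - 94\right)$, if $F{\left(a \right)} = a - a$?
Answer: $0$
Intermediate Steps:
$F{\left(a \right)} = 0$
$F{\left(1 \right)} \left(n{\left(-8 \right)} - 94\right) = 0 \left(\left(-5 - 8\right) - 94\right) = 0 \left(-13 - 94\right) = 0 \left(-107\right) = 0$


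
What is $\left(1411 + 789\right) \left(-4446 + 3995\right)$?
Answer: $-992200$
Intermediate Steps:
$\left(1411 + 789\right) \left(-4446 + 3995\right) = 2200 \left(-451\right) = -992200$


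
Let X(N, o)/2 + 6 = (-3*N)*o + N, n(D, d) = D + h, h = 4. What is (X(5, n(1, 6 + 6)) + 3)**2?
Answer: 22201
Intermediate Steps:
n(D, d) = 4 + D (n(D, d) = D + 4 = 4 + D)
X(N, o) = -12 + 2*N - 6*N*o (X(N, o) = -12 + 2*((-3*N)*o + N) = -12 + 2*(-3*N*o + N) = -12 + 2*(N - 3*N*o) = -12 + (2*N - 6*N*o) = -12 + 2*N - 6*N*o)
(X(5, n(1, 6 + 6)) + 3)**2 = ((-12 + 2*5 - 6*5*(4 + 1)) + 3)**2 = ((-12 + 10 - 6*5*5) + 3)**2 = ((-12 + 10 - 150) + 3)**2 = (-152 + 3)**2 = (-149)**2 = 22201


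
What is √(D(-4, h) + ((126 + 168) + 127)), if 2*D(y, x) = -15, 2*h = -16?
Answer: √1654/2 ≈ 20.335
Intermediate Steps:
h = -8 (h = (½)*(-16) = -8)
D(y, x) = -15/2 (D(y, x) = (½)*(-15) = -15/2)
√(D(-4, h) + ((126 + 168) + 127)) = √(-15/2 + ((126 + 168) + 127)) = √(-15/2 + (294 + 127)) = √(-15/2 + 421) = √(827/2) = √1654/2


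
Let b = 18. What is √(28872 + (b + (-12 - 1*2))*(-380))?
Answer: 2*√6838 ≈ 165.38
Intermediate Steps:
√(28872 + (b + (-12 - 1*2))*(-380)) = √(28872 + (18 + (-12 - 1*2))*(-380)) = √(28872 + (18 + (-12 - 2))*(-380)) = √(28872 + (18 - 14)*(-380)) = √(28872 + 4*(-380)) = √(28872 - 1520) = √27352 = 2*√6838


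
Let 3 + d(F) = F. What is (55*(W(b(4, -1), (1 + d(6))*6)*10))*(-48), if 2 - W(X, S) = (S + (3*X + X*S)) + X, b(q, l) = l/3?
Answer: 334400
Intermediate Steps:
d(F) = -3 + F
b(q, l) = l/3 (b(q, l) = l*(⅓) = l/3)
W(X, S) = 2 - S - 4*X - S*X (W(X, S) = 2 - ((S + (3*X + X*S)) + X) = 2 - ((S + (3*X + S*X)) + X) = 2 - ((S + 3*X + S*X) + X) = 2 - (S + 4*X + S*X) = 2 + (-S - 4*X - S*X) = 2 - S - 4*X - S*X)
(55*(W(b(4, -1), (1 + d(6))*6)*10))*(-48) = (55*((2 - (1 + (-3 + 6))*6 - 4*(-1)/3 - (1 + (-3 + 6))*6*(⅓)*(-1))*10))*(-48) = (55*((2 - (1 + 3)*6 - 4*(-⅓) - 1*(1 + 3)*6*(-⅓))*10))*(-48) = (55*((2 - 4*6 + 4/3 - 1*4*6*(-⅓))*10))*(-48) = (55*((2 - 1*24 + 4/3 - 1*24*(-⅓))*10))*(-48) = (55*((2 - 24 + 4/3 + 8)*10))*(-48) = (55*(-38/3*10))*(-48) = (55*(-380/3))*(-48) = -20900/3*(-48) = 334400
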